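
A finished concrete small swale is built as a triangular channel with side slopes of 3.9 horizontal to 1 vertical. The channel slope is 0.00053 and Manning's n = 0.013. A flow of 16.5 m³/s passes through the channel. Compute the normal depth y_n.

Manning's equation rearranged: A R^(2/3) = nQ / (1·√S) = 0.013 × 16.5 / (√0.00053) = 9.317.
Try y = 1.92 m: A R^(2/3) = 13.7 — too large.
Try y = 1.15 m: A R^(2/3) = 3.492 — too small.
Try y = 1.66 m: A R^(2/3) = 9.292 — close enough.

y_n = 1.66 m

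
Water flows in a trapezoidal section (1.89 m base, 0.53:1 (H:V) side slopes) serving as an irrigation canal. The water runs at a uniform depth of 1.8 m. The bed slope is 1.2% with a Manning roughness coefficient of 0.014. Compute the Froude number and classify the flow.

With bottom width b = 1.89 m and side slope z = 0.53: A = (b + zy)y = (1.89 + 0.53×1.8)×1.8 = 5.119 m²; P = b + 2y√(1+z²) = 1.89 + 2×1.8×1.132 = 5.964 m.
Hydraulic radius R = A/P = 5.119/5.964 = 0.8583 m.
V = (1/n) R^(2/3) √S = (1/0.014) × 0.8583^(2/3) × √0.012 = 7.067 m/s. Hydraulic depth D_h = A/T = 5.119/3.798 = 1.348 m.
Froude number Fr = V/√(g·D_h) = 7.067/√(9.81×1.348) = 1.94, which is greater than 1, so the flow is supercritical.

supercritical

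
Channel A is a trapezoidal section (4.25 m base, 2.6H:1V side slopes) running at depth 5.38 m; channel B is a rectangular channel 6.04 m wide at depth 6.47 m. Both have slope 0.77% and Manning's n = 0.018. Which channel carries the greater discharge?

Channel A: With bottom width b = 4.25 m and side slope z = 2.6: A = (b + zy)y = (4.25 + 2.6×5.38)×5.38 = 98.12 m²; P = b + 2y√(1+z²) = 4.25 + 2×5.38×2.786 = 34.22 m. Hydraulic radius R = A/P = 98.12/34.22 = 2.867 m. Q_A = (1/0.018)·98.12·2.867^(2/3)·√0.0077 = 965.4 m³/s.
Channel B: Flow area A = b·y = 6.04 × 6.47 = 39.08 m². Wetted perimeter P = b + 2y = 6.04 + 2×6.47 = 18.98 m. Hydraulic radius R = A/P = 39.08/18.98 = 2.059 m. Q_B = (1/0.018)·39.08·2.059^(2/3)·√0.0077 = 308.3 m³/s.
Q_A = 965.4 m³/s vs Q_B = 308.3 m³/s, so channel A carries more.

channel A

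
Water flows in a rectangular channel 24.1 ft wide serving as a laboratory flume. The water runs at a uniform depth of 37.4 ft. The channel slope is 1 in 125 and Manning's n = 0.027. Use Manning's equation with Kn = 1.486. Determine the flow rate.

Flow area A = b·y = 24.1 × 37.4 = 901.3 ft². Wetted perimeter P = b + 2y = 24.1 + 2×37.4 = 98.9 ft.
Hydraulic radius R = A/P = 901.3/98.9 = 9.114 ft.
Manning's equation: Q = (1.486/n) A R^(2/3) S^(1/2) = (1.486/0.027) × 901.3 × 9.114^(2/3) × 0.008^(1/2) = 19400 ft³/s.

Q = 19400 ft³/s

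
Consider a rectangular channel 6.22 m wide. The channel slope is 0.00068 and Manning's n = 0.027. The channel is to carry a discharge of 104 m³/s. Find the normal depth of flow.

Manning's equation rearranged: A R^(2/3) = nQ / (1·√S) = 0.027 × 104 / (√0.00068) = 107.7.
Trying y = 11 m: A R^(2/3) = 123.5 — over.
Trying y = 9.77 m: A R^(2/3) = 107.7 — ≈ 107.7.

y_n = 9.77 m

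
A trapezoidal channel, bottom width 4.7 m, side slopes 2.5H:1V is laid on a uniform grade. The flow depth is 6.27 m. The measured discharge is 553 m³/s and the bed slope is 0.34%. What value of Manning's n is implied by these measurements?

n = 0.03

With bottom width b = 4.7 m and side slope z = 2.5: A = (b + zy)y = (4.7 + 2.5×6.27)×6.27 = 127.8 m²; P = b + 2y√(1+z²) = 4.7 + 2×6.27×2.693 = 38.46 m.
Hydraulic radius R = A/P = 127.8/38.46 = 3.321 m.
Rearranging Manning's equation: n = (1/Q) A R^(2/3) S^(1/2) = (1/553) × 127.8 × 3.321^(2/3) × √0.0034 = 0.03.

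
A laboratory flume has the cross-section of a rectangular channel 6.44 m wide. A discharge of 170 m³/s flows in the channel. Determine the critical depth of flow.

For a rectangular channel, critical depth y_c = (q²/g)^(1/3) where q = Q/b = 170/6.44 = 26.4 m²/s.
So y_c = (26.4²/9.81)^(1/3) = 4.14 m.

y_c = 4.14 m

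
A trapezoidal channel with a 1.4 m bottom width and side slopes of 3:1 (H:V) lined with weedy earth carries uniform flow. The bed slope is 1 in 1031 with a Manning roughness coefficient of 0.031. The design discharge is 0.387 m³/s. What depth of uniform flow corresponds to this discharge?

Manning's equation rearranged: A R^(2/3) = nQ / (1·√S) = 0.031 × 0.387 / (√0.0009699) = 0.3852.
At y = 0.462 m: A R^(2/3) = 0.574 — too large.
At y = 0.284 m: A R^(2/3) = 0.2188 — too small.
At y = 0.379 m: A R^(2/3) = 0.3849 — close enough.

y_n = 0.379 m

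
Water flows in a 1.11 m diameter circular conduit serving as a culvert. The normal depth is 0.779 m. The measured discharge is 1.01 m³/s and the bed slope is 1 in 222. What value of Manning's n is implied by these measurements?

n = 0.023

For a circular section of diameter D = 1.11 m at depth y = 0.779 m, the central angle is θ = 2 arccos(1 − 2y/D) = 3.972 rad. Then A = (D²/8)(θ − sin θ) = 0.7256 m² and P = Dθ/2 = 2.205 m.
Hydraulic radius R = A/P = 0.7256/2.205 = 0.3291 m.
Rearranging Manning's equation: n = (1/Q) A R^(2/3) S^(1/2) = (1/1.01) × 0.7256 × 0.3291^(2/3) × √0.004505 = 0.023.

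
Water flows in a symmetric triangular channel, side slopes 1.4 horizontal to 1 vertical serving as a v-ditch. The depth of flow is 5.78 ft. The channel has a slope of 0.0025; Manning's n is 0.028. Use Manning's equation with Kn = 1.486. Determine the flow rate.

Q = 219 ft³/s

For a triangular section with side slope z = 1.4: A = zy² = 1.4×5.78² = 46.77 ft²; P = 2y√(1+z²) = 2×5.78×1.72 = 19.89 ft.
Hydraulic radius R = A/P = 46.77/19.89 = 2.352 ft.
Manning's equation: Q = (1.486/n) A R^(2/3) S^(1/2) = (1.486/0.028) × 46.77 × 2.352^(2/3) × 0.0025^(1/2) = 219 ft³/s.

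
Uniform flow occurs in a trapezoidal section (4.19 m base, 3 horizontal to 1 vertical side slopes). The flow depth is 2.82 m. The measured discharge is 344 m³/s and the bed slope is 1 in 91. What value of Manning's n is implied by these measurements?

n = 0.015

With bottom width b = 4.19 m and side slope z = 3: A = (b + zy)y = (4.19 + 3×2.82)×2.82 = 35.67 m²; P = b + 2y√(1+z²) = 4.19 + 2×2.82×3.162 = 22.03 m.
Hydraulic radius R = A/P = 35.67/22.03 = 1.62 m.
Rearranging Manning's equation: n = (1/Q) A R^(2/3) S^(1/2) = (1/344) × 35.67 × 1.62^(2/3) × √0.01099 = 0.015.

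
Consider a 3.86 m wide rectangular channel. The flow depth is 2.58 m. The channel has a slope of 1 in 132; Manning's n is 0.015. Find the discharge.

Flow area A = b·y = 3.86 × 2.58 = 9.959 m². Wetted perimeter P = b + 2y = 3.86 + 2×2.58 = 9.02 m.
Hydraulic radius R = A/P = 9.959/9.02 = 1.104 m.
Manning's equation: Q = (1/n) A R^(2/3) S^(1/2) = (1/0.015) × 9.959 × 1.104^(2/3) × 0.007576^(1/2) = 61.7 m³/s.

Q = 61.7 m³/s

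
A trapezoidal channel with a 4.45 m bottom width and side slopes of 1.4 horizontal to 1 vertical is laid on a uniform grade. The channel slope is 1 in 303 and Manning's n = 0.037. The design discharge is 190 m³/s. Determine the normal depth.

y_n = 5.26 m

Manning's equation rearranged: A R^(2/3) = nQ / (1·√S) = 0.037 × 190 / (√0.0033) = 122.4.
At y = 3.68 m: A R^(2/3) = 57.3 — short.
At y = 6.69 m: A R^(2/3) = 207.5 — over.
At y = 5.26 m: A R^(2/3) = 122.1 — matches.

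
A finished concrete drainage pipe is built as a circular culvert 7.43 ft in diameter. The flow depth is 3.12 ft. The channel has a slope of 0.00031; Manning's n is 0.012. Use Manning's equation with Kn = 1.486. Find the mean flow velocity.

For a circular section of diameter D = 7.43 ft at depth y = 3.12 ft, the central angle is θ = 2 arccos(1 − 2y/D) = 2.82 rad. Then A = (D²/8)(θ − sin θ) = 17.28 ft² and P = Dθ/2 = 10.48 ft.
Hydraulic radius R = A/P = 17.28/10.48 = 1.649 ft.
From Manning's equation, V = (1.486/n) R^(2/3) S^(1/2) = (1.486/0.012) × 1.649^(2/3) × 0.00031^(1/2) = 3.04 ft/s.

V = 3.04 ft/s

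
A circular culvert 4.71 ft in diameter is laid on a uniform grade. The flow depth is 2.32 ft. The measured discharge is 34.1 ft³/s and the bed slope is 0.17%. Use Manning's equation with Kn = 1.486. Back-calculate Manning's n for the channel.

n = 0.017

For a circular section of diameter D = 4.71 ft at depth y = 2.32 ft, the central angle is θ = 2 arccos(1 − 2y/D) = 3.112 rad. Then A = (D²/8)(θ − sin θ) = 8.547 ft² and P = Dθ/2 = 7.328 ft.
Hydraulic radius R = A/P = 8.547/7.328 = 1.166 ft.
Rearranging Manning's equation: n = (1.486/Q) A R^(2/3) S^(1/2) = (1.486/34.1) × 8.547 × 1.166^(2/3) × √0.0017 = 0.017.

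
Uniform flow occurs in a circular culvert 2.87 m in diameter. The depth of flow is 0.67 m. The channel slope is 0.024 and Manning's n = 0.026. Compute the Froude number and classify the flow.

supercritical

For a circular section of diameter D = 2.87 m at depth y = 0.67 m, the central angle is θ = 2 arccos(1 − 2y/D) = 2.017 rad. Then A = (D²/8)(θ − sin θ) = 1.148 m² and P = Dθ/2 = 2.894 m.
Hydraulic radius R = A/P = 1.148/2.894 = 0.3966 m.
V = (1/n) R^(2/3) √S = (1/0.026) × 0.3966^(2/3) × √0.024 = 3.217 m/s. Hydraulic depth D_h = A/T = 1.148/2.428 = 0.4728 m.
Froude number Fr = V/√(g·D_h) = 3.217/√(9.81×0.4728) = 1.49, which is greater than 1, so the flow is supercritical.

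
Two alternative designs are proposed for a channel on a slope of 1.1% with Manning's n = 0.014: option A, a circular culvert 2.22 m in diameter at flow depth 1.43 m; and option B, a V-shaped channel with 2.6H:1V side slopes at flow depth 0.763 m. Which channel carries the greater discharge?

channel A

Channel A: For a circular section of diameter D = 2.22 m at depth y = 1.43 m, the central angle is θ = 2 arccos(1 − 2y/D) = 3.726 rad. Then A = (D²/8)(θ − sin θ) = 2.636 m² and P = Dθ/2 = 4.136 m. Hydraulic radius R = A/P = 2.636/4.136 = 0.6372 m. Q_A = (1/0.014)·2.636·0.6372^(2/3)·√0.011 = 14.62 m³/s.
Channel B: For a triangular section with side slope z = 2.6: A = zy² = 2.6×0.763² = 1.514 m²; P = 2y√(1+z²) = 2×0.763×2.786 = 4.251 m. Hydraulic radius R = A/P = 1.514/4.251 = 0.3561 m. Q_B = (1/0.014)·1.514·0.3561^(2/3)·√0.011 = 5.697 m³/s.
Q_A = 14.62 m³/s vs Q_B = 5.697 m³/s, so channel A carries more.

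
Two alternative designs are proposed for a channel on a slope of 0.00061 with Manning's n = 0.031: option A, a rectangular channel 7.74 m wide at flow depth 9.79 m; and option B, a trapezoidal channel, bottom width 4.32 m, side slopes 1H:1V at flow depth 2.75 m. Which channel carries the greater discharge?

Channel A: Flow area A = b·y = 7.74 × 9.79 = 75.77 m². Wetted perimeter P = b + 2y = 7.74 + 2×9.79 = 27.32 m. Hydraulic radius R = A/P = 75.77/27.32 = 2.774 m. Q_A = (1/0.031)·75.77·2.774^(2/3)·√0.00061 = 119.2 m³/s.
Channel B: With bottom width b = 4.32 m and side slope z = 1: A = (b + zy)y = (4.32 + 1×2.75)×2.75 = 19.44 m²; P = b + 2y√(1+z²) = 4.32 + 2×2.75×1.414 = 12.1 m. Hydraulic radius R = A/P = 19.44/12.1 = 1.607 m. Q_B = (1/0.031)·19.44·1.607^(2/3)·√0.00061 = 21.25 m³/s.
Q_A = 119.2 m³/s vs Q_B = 21.25 m³/s, so channel A carries more.

channel A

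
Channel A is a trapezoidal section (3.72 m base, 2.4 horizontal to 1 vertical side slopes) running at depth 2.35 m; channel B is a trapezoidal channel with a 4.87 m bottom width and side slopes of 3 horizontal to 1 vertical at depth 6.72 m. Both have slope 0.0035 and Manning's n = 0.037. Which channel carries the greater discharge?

channel B

Channel A: With bottom width b = 3.72 m and side slope z = 2.4: A = (b + zy)y = (3.72 + 2.4×2.35)×2.35 = 22 m²; P = b + 2y√(1+z²) = 3.72 + 2×2.35×2.6 = 15.94 m. Hydraulic radius R = A/P = 22/15.94 = 1.38 m. Q_A = (1/0.037)·22·1.38^(2/3)·√0.0035 = 43.59 m³/s.
Channel B: With bottom width b = 4.87 m and side slope z = 3: A = (b + zy)y = (4.87 + 3×6.72)×6.72 = 168.2 m²; P = b + 2y√(1+z²) = 4.87 + 2×6.72×3.162 = 47.37 m. Hydraulic radius R = A/P = 168.2/47.37 = 3.551 m. Q_B = (1/0.037)·168.2·3.551^(2/3)·√0.0035 = 626 m³/s.
Q_A = 43.59 m³/s vs Q_B = 626 m³/s, so channel B carries more.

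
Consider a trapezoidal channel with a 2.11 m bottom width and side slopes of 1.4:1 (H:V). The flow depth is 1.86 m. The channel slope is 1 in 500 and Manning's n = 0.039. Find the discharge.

With bottom width b = 2.11 m and side slope z = 1.4: A = (b + zy)y = (2.11 + 1.4×1.86)×1.86 = 8.768 m²; P = b + 2y√(1+z²) = 2.11 + 2×1.86×1.72 = 8.51 m.
Hydraulic radius R = A/P = 8.768/8.51 = 1.03 m.
Manning's equation: Q = (1/n) A R^(2/3) S^(1/2) = (1/0.039) × 8.768 × 1.03^(2/3) × 0.002^(1/2) = 10.3 m³/s.

Q = 10.3 m³/s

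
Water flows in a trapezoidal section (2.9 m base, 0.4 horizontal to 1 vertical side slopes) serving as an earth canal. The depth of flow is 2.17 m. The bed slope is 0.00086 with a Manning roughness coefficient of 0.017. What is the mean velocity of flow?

With bottom width b = 2.9 m and side slope z = 0.4: A = (b + zy)y = (2.9 + 0.4×2.17)×2.17 = 8.177 m²; P = b + 2y√(1+z²) = 2.9 + 2×2.17×1.077 = 7.574 m.
Hydraulic radius R = A/P = 8.177/7.574 = 1.08 m.
From Manning's equation, V = (1/n) R^(2/3) S^(1/2) = (1/0.017) × 1.08^(2/3) × 0.00086^(1/2) = 1.82 m/s.

V = 1.82 m/s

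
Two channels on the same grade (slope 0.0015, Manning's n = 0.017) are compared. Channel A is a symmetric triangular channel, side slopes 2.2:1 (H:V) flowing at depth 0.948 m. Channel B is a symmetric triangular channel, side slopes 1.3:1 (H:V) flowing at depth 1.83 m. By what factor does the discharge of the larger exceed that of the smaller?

Channel A: For a triangular section with side slope z = 2.2: A = zy² = 2.2×0.948² = 1.977 m²; P = 2y√(1+z²) = 2×0.948×2.417 = 4.582 m. Hydraulic radius R = A/P = 1.977/4.582 = 0.4315 m. Q_A = (1/0.017)·1.977·0.4315^(2/3)·√0.0015 = 2.572 m³/s.
Channel B: For a triangular section with side slope z = 1.3: A = zy² = 1.3×1.83² = 4.354 m²; P = 2y√(1+z²) = 2×1.83×1.64 = 6.003 m. Hydraulic radius R = A/P = 4.354/6.003 = 0.7253 m. Q_B = (1/0.017)·4.354·0.7253^(2/3)·√0.0015 = 8.006 m³/s.
The larger discharge is 8.006 m³/s and the smaller is 2.572 m³/s; the ratio is 3.11.

3.11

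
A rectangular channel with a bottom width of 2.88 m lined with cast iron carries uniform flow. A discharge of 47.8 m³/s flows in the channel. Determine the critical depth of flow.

y_c = 3.04 m

For a rectangular channel, critical depth y_c = (q²/g)^(1/3) where q = Q/b = 47.8/2.88 = 16.6 m²/s.
So y_c = (16.6²/9.81)^(1/3) = 3.04 m.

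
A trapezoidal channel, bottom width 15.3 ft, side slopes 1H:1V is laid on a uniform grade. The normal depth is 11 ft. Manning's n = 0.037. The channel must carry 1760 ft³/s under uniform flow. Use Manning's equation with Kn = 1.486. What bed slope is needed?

S = 0.002

With bottom width b = 15.3 ft and side slope z = 1: A = (b + zy)y = (15.3 + 1×11)×11 = 289.3 ft²; P = b + 2y√(1+z²) = 15.3 + 2×11×1.414 = 46.41 ft.
Hydraulic radius R = A/P = 289.3/46.41 = 6.233 ft.
From Manning's equation, S = [nQ / (1.486 A R^(2/3))]² = [0.037 × 1760 / (1.486 × 289.3 × 6.233^(2/3))]² = 0.002.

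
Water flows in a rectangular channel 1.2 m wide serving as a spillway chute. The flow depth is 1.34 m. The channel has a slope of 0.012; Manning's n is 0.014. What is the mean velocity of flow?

V = 4.35 m/s

Flow area A = b·y = 1.2 × 1.34 = 1.608 m². Wetted perimeter P = b + 2y = 1.2 + 2×1.34 = 3.88 m.
Hydraulic radius R = A/P = 1.608/3.88 = 0.4144 m.
From Manning's equation, V = (1/n) R^(2/3) S^(1/2) = (1/0.014) × 0.4144^(2/3) × 0.012^(1/2) = 4.35 m/s.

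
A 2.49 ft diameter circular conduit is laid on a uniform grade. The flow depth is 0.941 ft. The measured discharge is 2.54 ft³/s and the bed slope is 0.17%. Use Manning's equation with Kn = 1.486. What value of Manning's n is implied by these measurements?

For a circular section of diameter D = 2.49 ft at depth y = 0.941 ft, the central angle is θ = 2 arccos(1 − 2y/D) = 2.648 rad. Then A = (D²/8)(θ − sin θ) = 1.685 ft² and P = Dθ/2 = 3.297 ft.
Hydraulic radius R = A/P = 1.685/3.297 = 0.5112 ft.
Rearranging Manning's equation: n = (1.486/Q) A R^(2/3) S^(1/2) = (1.486/2.54) × 1.685 × 0.5112^(2/3) × √0.0017 = 0.026.

n = 0.026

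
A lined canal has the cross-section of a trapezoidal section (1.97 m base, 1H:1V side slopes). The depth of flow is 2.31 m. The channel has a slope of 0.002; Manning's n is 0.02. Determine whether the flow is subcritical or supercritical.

With bottom width b = 1.97 m and side slope z = 1: A = (b + zy)y = (1.97 + 1×2.31)×2.31 = 9.887 m²; P = b + 2y√(1+z²) = 1.97 + 2×2.31×1.414 = 8.504 m.
Hydraulic radius R = A/P = 9.887/8.504 = 1.163 m.
V = (1/n) R^(2/3) √S = (1/0.02) × 1.163^(2/3) × √0.002 = 2.472 m/s. Hydraulic depth D_h = A/T = 9.887/6.59 = 1.5 m.
Froude number Fr = V/√(g·D_h) = 2.472/√(9.81×1.5) = 0.644, which is less than 1, so the flow is subcritical.

subcritical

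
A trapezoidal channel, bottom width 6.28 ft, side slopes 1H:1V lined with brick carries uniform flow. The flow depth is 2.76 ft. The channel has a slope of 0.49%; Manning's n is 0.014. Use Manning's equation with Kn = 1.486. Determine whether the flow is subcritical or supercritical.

supercritical

With bottom width b = 6.28 ft and side slope z = 1: A = (b + zy)y = (6.28 + 1×2.76)×2.76 = 24.95 ft²; P = b + 2y√(1+z²) = 6.28 + 2×2.76×1.414 = 14.09 ft.
Hydraulic radius R = A/P = 24.95/14.09 = 1.771 ft.
V = (1.486/n) R^(2/3) √S = (1.486/0.014) × 1.771^(2/3) × √0.0049 = 10.88 ft/s. Hydraulic depth D_h = A/T = 24.95/11.8 = 2.114 ft.
Froude number Fr = V/√(g·D_h) = 10.88/√(32.2×2.114) = 1.32, which is greater than 1, so the flow is supercritical.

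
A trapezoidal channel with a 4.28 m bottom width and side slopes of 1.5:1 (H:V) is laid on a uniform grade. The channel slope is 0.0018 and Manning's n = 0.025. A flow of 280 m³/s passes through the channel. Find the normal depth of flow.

y_n = 5.94 m

Manning's equation rearranged: A R^(2/3) = nQ / (1·√S) = 0.025 × 280 / (√0.0018) = 165.
Trying y = 4.63 m: A R^(2/3) = 95.17 — low.
Trying y = 6.69 m: A R^(2/3) = 215.3 — high.
Trying y = 5.94 m: A R^(2/3) = 164.7 — matches.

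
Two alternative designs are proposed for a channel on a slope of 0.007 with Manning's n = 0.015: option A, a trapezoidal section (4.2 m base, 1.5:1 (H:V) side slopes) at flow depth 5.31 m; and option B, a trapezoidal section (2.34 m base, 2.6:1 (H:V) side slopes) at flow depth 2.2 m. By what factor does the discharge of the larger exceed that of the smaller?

Channel A: With bottom width b = 4.2 m and side slope z = 1.5: A = (b + zy)y = (4.2 + 1.5×5.31)×5.31 = 64.6 m²; P = b + 2y√(1+z²) = 4.2 + 2×5.31×1.803 = 23.35 m. Hydraulic radius R = A/P = 64.6/23.35 = 2.767 m. Q_A = (1/0.015)·64.6·2.767^(2/3)·√0.007 = 710.1 m³/s.
Channel B: With bottom width b = 2.34 m and side slope z = 2.6: A = (b + zy)y = (2.34 + 2.6×2.2)×2.2 = 17.73 m²; P = b + 2y√(1+z²) = 2.34 + 2×2.2×2.786 = 14.6 m. Hydraulic radius R = A/P = 17.73/14.6 = 1.215 m. Q_B = (1/0.015)·17.73·1.215^(2/3)·√0.007 = 112.6 m³/s.
The larger discharge is 710.1 m³/s and the smaller is 112.6 m³/s; the ratio is 6.31.

6.31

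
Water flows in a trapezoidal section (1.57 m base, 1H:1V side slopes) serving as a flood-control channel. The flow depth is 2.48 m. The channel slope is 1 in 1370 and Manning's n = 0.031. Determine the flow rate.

With bottom width b = 1.57 m and side slope z = 1: A = (b + zy)y = (1.57 + 1×2.48)×2.48 = 10.04 m²; P = b + 2y√(1+z²) = 1.57 + 2×2.48×1.414 = 8.584 m.
Hydraulic radius R = A/P = 10.04/8.584 = 1.17 m.
Manning's equation: Q = (1/n) A R^(2/3) S^(1/2) = (1/0.031) × 10.04 × 1.17^(2/3) × 0.0007299^(1/2) = 9.72 m³/s.

Q = 9.72 m³/s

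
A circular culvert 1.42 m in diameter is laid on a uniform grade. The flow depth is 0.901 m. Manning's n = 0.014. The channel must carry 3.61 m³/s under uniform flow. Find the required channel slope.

S = 0.00759

For a circular section of diameter D = 1.42 m at depth y = 0.901 m, the central angle is θ = 2 arccos(1 − 2y/D) = 3.686 rad. Then A = (D²/8)(θ − sin θ) = 1.06 m² and P = Dθ/2 = 2.617 m.
Hydraulic radius R = A/P = 1.06/2.617 = 0.4049 m.
From Manning's equation, S = [nQ / (1 A R^(2/3))]² = [0.014 × 3.61 / (1 × 1.06 × 0.4049^(2/3))]² = 0.00759.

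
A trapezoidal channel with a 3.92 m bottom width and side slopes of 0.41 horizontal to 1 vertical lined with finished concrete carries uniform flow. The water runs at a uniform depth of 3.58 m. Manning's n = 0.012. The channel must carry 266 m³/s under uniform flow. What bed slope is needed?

With bottom width b = 3.92 m and side slope z = 0.41: A = (b + zy)y = (3.92 + 0.41×3.58)×3.58 = 19.29 m²; P = b + 2y√(1+z²) = 3.92 + 2×3.58×1.081 = 11.66 m.
Hydraulic radius R = A/P = 19.29/11.66 = 1.654 m.
From Manning's equation, S = [nQ / (1 A R^(2/3))]² = [0.012 × 266 / (1 × 19.29 × 1.654^(2/3))]² = 0.014.

S = 0.014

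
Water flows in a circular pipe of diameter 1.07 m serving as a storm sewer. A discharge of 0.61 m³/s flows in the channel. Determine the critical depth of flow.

y_c = 0.433 m

At critical depth, Q² T / (g A³) = 1, i.e. A³/T = Q²/g = 0.61²/9.81 = 0.03793.
Try y = 0.531 m: A³/T = 0.08254 — over.
Try y = 0.381 m: A³/T = 0.0231 — short.
Try y = 0.433 m: A³/T = 0.03779 — matches.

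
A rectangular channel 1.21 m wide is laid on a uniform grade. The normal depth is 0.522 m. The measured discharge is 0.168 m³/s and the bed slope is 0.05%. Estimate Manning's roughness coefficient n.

Flow area A = b·y = 1.21 × 0.522 = 0.6316 m². Wetted perimeter P = b + 2y = 1.21 + 2×0.522 = 2.254 m.
Hydraulic radius R = A/P = 0.6316/2.254 = 0.2802 m.
Rearranging Manning's equation: n = (1/Q) A R^(2/3) S^(1/2) = (1/0.168) × 0.6316 × 0.2802^(2/3) × √0.0005 = 0.036.

n = 0.036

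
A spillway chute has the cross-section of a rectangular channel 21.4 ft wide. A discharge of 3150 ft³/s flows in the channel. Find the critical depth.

For a rectangular channel, critical depth y_c = (q²/g)^(1/3) where q = Q/b = 3150/21.4 = 147.2 ft²/s.
So y_c = (147.2²/32.2)^(1/3) = 8.76 ft.

y_c = 8.76 ft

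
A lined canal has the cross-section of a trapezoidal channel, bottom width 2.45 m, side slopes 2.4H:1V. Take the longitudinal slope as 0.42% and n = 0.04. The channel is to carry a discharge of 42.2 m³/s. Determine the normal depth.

y_n = 2.5 m

Manning's equation rearranged: A R^(2/3) = nQ / (1·√S) = 0.04 × 42.2 / (√0.0042) = 26.05.
Try y = 1.85 m: A R^(2/3) = 13.22 — short.
Try y = 2.73 m: A R^(2/3) = 31.86 — over.
Try y = 2.5 m: A R^(2/3) = 26.02 — close enough.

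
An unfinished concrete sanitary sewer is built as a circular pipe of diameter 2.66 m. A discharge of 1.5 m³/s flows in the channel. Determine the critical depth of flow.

y_c = 0.53 m

At critical depth, Q² T / (g A³) = 1, i.e. A³/T = Q²/g = 1.5²/9.81 = 0.2294.
Try y = 0.416 m: A³/T = 0.0886 — too small.
Try y = 0.619 m: A³/T = 0.4209 — too large.
Try y = 0.53 m: A³/T = 0.2294 — ≈ 0.2294.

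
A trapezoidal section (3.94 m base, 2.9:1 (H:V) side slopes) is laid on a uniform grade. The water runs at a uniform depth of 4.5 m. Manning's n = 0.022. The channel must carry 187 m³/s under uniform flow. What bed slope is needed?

With bottom width b = 3.94 m and side slope z = 2.9: A = (b + zy)y = (3.94 + 2.9×4.5)×4.5 = 76.45 m²; P = b + 2y√(1+z²) = 3.94 + 2×4.5×3.068 = 31.55 m.
Hydraulic radius R = A/P = 76.45/31.55 = 2.423 m.
From Manning's equation, S = [nQ / (1 A R^(2/3))]² = [0.022 × 187 / (1 × 76.45 × 2.423^(2/3))]² = 0.000889.

S = 0.000889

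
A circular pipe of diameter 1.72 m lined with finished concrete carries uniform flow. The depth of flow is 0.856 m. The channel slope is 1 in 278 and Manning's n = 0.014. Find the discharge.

For a circular section of diameter D = 1.72 m at depth y = 0.856 m, the central angle is θ = 2 arccos(1 − 2y/D) = 3.132 rad. Then A = (D²/8)(θ − sin θ) = 1.155 m² and P = Dθ/2 = 2.694 m.
Hydraulic radius R = A/P = 1.155/2.694 = 0.4287 m.
Manning's equation: Q = (1/n) A R^(2/3) S^(1/2) = (1/0.014) × 1.155 × 0.4287^(2/3) × 0.003597^(1/2) = 2.81 m³/s.

Q = 2.81 m³/s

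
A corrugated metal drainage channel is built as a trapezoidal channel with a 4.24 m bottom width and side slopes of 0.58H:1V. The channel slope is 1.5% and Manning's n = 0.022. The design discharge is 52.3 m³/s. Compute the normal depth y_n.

y_n = 1.7 m

Manning's equation rearranged: A R^(2/3) = nQ / (1·√S) = 0.022 × 52.3 / (√0.015) = 9.395.
Trying y = 1.91 m: A R^(2/3) = 11.41 — too large.
Trying y = 1.36 m: A R^(2/3) = 6.498 — too small.
Trying y = 1.7 m: A R^(2/3) = 9.394 — close enough.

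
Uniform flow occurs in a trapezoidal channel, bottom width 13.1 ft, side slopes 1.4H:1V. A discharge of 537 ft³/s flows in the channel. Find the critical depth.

At critical depth, Q² T / (g A³) = 1, i.e. A³/T = Q²/g = 537²/32.2 = 8956.
Try y = 2.6 ft: A³/T = 4046 — short.
Try y = 3.89 ft: A³/T = 15650 — over.
Try y = 3.3 ft: A³/T = 8951 — close enough.

y_c = 3.3 ft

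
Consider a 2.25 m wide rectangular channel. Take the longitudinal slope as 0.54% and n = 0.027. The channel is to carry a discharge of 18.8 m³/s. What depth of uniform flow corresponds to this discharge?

y_n = 3.43 m

Manning's equation rearranged: A R^(2/3) = nQ / (1·√S) = 0.027 × 18.8 / (√0.0054) = 6.908.
Try y = 4.32 m: A R^(2/3) = 9.011 — over.
Try y = 2.68 m: A R^(2/3) = 5.163 — short.
Try y = 3.43 m: A R^(2/3) = 6.91 — matches.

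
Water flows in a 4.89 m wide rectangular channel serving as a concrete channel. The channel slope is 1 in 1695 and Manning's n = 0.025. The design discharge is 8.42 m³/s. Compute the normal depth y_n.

Manning's equation rearranged: A R^(2/3) = nQ / (1·√S) = 0.025 × 8.42 / (√0.00059) = 8.666.
Try y = 2.02 m: A R^(2/3) = 10.56 — high.
Try y = 1.75 m: A R^(2/3) = 8.671 — ≈ 8.666.

y_n = 1.75 m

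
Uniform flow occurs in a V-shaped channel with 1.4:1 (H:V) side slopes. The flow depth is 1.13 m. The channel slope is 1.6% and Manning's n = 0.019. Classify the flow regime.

supercritical

For a triangular section with side slope z = 1.4: A = zy² = 1.4×1.13² = 1.788 m²; P = 2y√(1+z²) = 2×1.13×1.72 = 3.888 m.
Hydraulic radius R = A/P = 1.788/3.888 = 0.4598 m.
V = (1/n) R^(2/3) √S = (1/0.019) × 0.4598^(2/3) × √0.016 = 3.966 m/s. Hydraulic depth D_h = A/T = 1.788/3.164 = 0.565 m.
Froude number Fr = V/√(g·D_h) = 3.966/√(9.81×0.565) = 1.68, which is greater than 1, so the flow is supercritical.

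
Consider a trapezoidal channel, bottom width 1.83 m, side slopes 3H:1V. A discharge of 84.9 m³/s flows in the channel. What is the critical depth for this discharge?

y_c = 2.49 m

At critical depth, Q² T / (g A³) = 1, i.e. A³/T = Q²/g = 84.9²/9.81 = 734.8.
Try y = 1.81 m: A³/T = 178.8 — too small.
Try y = 2.94 m: A³/T = 1577 — too large.
Try y = 2.49 m: A³/T = 740.5 — ≈ 734.8.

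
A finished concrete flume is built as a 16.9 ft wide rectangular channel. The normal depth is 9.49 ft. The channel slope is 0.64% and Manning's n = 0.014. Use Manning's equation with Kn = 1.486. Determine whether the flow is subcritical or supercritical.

supercritical

Flow area A = b·y = 16.9 × 9.49 = 160.4 ft². Wetted perimeter P = b + 2y = 16.9 + 2×9.49 = 35.88 ft.
Hydraulic radius R = A/P = 160.4/35.88 = 4.47 ft.
V = (1.486/n) R^(2/3) √S = (1.486/0.014) × 4.47^(2/3) × √0.0064 = 23.04 ft/s. Hydraulic depth D_h = A/T = 160.4/16.9 = 9.49 ft.
Froude number Fr = V/√(g·D_h) = 23.04/√(32.2×9.49) = 1.32, which is greater than 1, so the flow is supercritical.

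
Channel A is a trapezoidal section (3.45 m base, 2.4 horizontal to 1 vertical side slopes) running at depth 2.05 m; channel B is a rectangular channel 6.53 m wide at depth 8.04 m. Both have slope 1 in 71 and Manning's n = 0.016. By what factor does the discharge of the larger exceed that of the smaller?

4.71

Channel A: With bottom width b = 3.45 m and side slope z = 2.4: A = (b + zy)y = (3.45 + 2.4×2.05)×2.05 = 17.16 m²; P = b + 2y√(1+z²) = 3.45 + 2×2.05×2.6 = 14.11 m. Hydraulic radius R = A/P = 17.16/14.11 = 1.216 m. Q_A = (1/0.016)·17.16·1.216^(2/3)·√0.01408 = 145 m³/s.
Channel B: Flow area A = b·y = 6.53 × 8.04 = 52.5 m². Wetted perimeter P = b + 2y = 6.53 + 2×8.04 = 22.61 m. Hydraulic radius R = A/P = 52.5/22.61 = 2.322 m. Q_B = (1/0.016)·52.5·2.322^(2/3)·√0.01408 = 682.9 m³/s.
The larger discharge is 682.9 m³/s and the smaller is 145 m³/s; the ratio is 4.71.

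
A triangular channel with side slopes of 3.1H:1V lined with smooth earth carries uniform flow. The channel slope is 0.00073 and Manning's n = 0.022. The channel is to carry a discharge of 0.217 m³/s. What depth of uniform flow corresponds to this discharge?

y_n = 0.411 m

Manning's equation rearranged: A R^(2/3) = nQ / (1·√S) = 0.022 × 0.217 / (√0.00073) = 0.1767.
At y = 0.357 m: A R^(2/3) = 0.1212 — short.
At y = 0.457 m: A R^(2/3) = 0.2341 — over.
At y = 0.411 m: A R^(2/3) = 0.1764 — close enough.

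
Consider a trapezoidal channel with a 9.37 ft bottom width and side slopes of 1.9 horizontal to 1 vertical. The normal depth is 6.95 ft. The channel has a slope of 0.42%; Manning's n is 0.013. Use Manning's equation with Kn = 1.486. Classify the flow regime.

With bottom width b = 9.37 ft and side slope z = 1.9: A = (b + zy)y = (9.37 + 1.9×6.95)×6.95 = 156.9 ft²; P = b + 2y√(1+z²) = 9.37 + 2×6.95×2.147 = 39.21 ft.
Hydraulic radius R = A/P = 156.9/39.21 = 4.001 ft.
V = (1.486/n) R^(2/3) √S = (1.486/0.013) × 4.001^(2/3) × √0.0042 = 18.67 ft/s. Hydraulic depth D_h = A/T = 156.9/35.78 = 4.385 ft.
Froude number Fr = V/√(g·D_h) = 18.67/√(32.2×4.385) = 1.57, which is greater than 1, so the flow is supercritical.

supercritical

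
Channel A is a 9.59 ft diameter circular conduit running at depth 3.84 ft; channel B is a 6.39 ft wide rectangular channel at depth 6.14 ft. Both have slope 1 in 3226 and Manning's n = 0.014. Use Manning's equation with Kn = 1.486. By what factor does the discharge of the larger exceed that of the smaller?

Channel A: For a circular section of diameter D = 9.59 ft at depth y = 3.84 ft, the central angle is θ = 2 arccos(1 − 2y/D) = 2.741 rad. Then A = (D²/8)(θ − sin θ) = 27.02 ft² and P = Dθ/2 = 13.14 ft. Hydraulic radius R = A/P = 27.02/13.14 = 2.056 ft. Q_A = (1.486/0.014)·27.02·2.056^(2/3)·√0.00031 = 81.64 ft³/s.
Channel B: Flow area A = b·y = 6.39 × 6.14 = 39.23 ft². Wetted perimeter P = b + 2y = 6.39 + 2×6.14 = 18.67 ft. Hydraulic radius R = A/P = 39.23/18.67 = 2.101 ft. Q_B = (1.486/0.014)·39.23·2.101^(2/3)·√0.00031 = 120.3 ft³/s.
The larger discharge is 120.3 ft³/s and the smaller is 81.64 ft³/s; the ratio is 1.47.

1.47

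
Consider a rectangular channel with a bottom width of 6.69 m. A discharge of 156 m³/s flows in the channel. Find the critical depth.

For a rectangular channel, critical depth y_c = (q²/g)^(1/3) where q = Q/b = 156/6.69 = 23.32 m²/s.
So y_c = (23.32²/9.81)^(1/3) = 3.81 m.

y_c = 3.81 m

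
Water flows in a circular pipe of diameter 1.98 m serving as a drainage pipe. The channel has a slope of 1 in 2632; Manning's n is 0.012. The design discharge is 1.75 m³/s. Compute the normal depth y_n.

Manning's equation rearranged: A R^(2/3) = nQ / (1·√S) = 0.012 × 1.75 / (√0.0003799) = 1.077.
At y = 0.822 m: A R^(2/3) = 0.6947 — low.
At y = 1.15 m: A R^(2/3) = 1.231 — high.
At y = 1.06 m: A R^(2/3) = 1.08 — matches.

y_n = 1.06 m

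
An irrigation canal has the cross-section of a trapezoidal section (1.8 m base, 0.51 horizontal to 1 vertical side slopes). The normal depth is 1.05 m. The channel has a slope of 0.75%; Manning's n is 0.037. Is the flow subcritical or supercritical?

subcritical

With bottom width b = 1.8 m and side slope z = 0.51: A = (b + zy)y = (1.8 + 0.51×1.05)×1.05 = 2.452 m²; P = b + 2y√(1+z²) = 1.8 + 2×1.05×1.123 = 4.157 m.
Hydraulic radius R = A/P = 2.452/4.157 = 0.5899 m.
V = (1/n) R^(2/3) √S = (1/0.037) × 0.5899^(2/3) × √0.0075 = 1.646 m/s. Hydraulic depth D_h = A/T = 2.452/2.871 = 0.8542 m.
Froude number Fr = V/√(g·D_h) = 1.646/√(9.81×0.8542) = 0.569, which is less than 1, so the flow is subcritical.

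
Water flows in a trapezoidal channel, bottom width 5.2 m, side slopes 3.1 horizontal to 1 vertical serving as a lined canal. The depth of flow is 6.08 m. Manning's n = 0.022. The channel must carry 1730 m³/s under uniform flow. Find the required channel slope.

S = 0.014

With bottom width b = 5.2 m and side slope z = 3.1: A = (b + zy)y = (5.2 + 3.1×6.08)×6.08 = 146.2 m²; P = b + 2y√(1+z²) = 5.2 + 2×6.08×3.257 = 44.81 m.
Hydraulic radius R = A/P = 146.2/44.81 = 3.263 m.
From Manning's equation, S = [nQ / (1 A R^(2/3))]² = [0.022 × 1730 / (1 × 146.2 × 3.263^(2/3))]² = 0.014.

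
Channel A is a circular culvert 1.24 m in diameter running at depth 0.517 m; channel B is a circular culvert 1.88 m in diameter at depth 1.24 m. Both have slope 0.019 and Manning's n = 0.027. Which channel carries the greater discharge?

channel B

Channel A: For a circular section of diameter D = 1.24 m at depth y = 0.517 m, the central angle is θ = 2 arccos(1 − 2y/D) = 2.808 rad. Then A = (D²/8)(θ − sin θ) = 0.4767 m² and P = Dθ/2 = 1.741 m. Hydraulic radius R = A/P = 0.4767/1.741 = 0.2738 m. Q_A = (1/0.027)·0.4767·0.2738^(2/3)·√0.019 = 1.026 m³/s.
Channel B: For a circular section of diameter D = 1.88 m at depth y = 1.24 m, the central angle is θ = 2 arccos(1 − 2y/D) = 3.791 rad. Then A = (D²/8)(θ − sin θ) = 1.942 m² and P = Dθ/2 = 3.564 m. Hydraulic radius R = A/P = 1.942/3.564 = 0.545 m. Q_B = (1/0.027)·1.942·0.545^(2/3)·√0.019 = 6.616 m³/s.
Q_A = 1.026 m³/s vs Q_B = 6.616 m³/s, so channel B carries more.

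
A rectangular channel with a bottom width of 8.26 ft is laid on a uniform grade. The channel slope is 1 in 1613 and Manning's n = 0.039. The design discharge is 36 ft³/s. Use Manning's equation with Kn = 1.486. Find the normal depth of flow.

y_n = 3.13 ft

Manning's equation rearranged: A R^(2/3) = nQ / (1.486·√S) = 0.039 × 36 / (1.486 × √0.00062) = 37.95.
Trying y = 3.71 ft: A R^(2/3) = 47.9 — over.
Trying y = 3.13 ft: A R^(2/3) = 37.98 — matches.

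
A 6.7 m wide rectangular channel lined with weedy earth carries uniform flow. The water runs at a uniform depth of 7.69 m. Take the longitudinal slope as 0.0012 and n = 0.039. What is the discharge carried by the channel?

Flow area A = b·y = 6.7 × 7.69 = 51.52 m². Wetted perimeter P = b + 2y = 6.7 + 2×7.69 = 22.08 m.
Hydraulic radius R = A/P = 51.52/22.08 = 2.333 m.
Manning's equation: Q = (1/n) A R^(2/3) S^(1/2) = (1/0.039) × 51.52 × 2.333^(2/3) × 0.0012^(1/2) = 80.5 m³/s.

Q = 80.5 m³/s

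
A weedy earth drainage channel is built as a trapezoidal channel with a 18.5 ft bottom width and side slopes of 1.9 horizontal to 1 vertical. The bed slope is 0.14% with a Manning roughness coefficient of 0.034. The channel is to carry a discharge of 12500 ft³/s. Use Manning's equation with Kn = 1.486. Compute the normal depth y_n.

Manning's equation rearranged: A R^(2/3) = nQ / (1.486·√S) = 0.034 × 12500 / (1.486 × √0.0014) = 7644.
At y = 27.1 ft: A R^(2/3) = 11050 — high.
At y = 15.8 ft: A R^(2/3) = 3287 — low.
At y = 23.1 ft: A R^(2/3) = 7657 — ≈ 7644.

y_n = 23.1 ft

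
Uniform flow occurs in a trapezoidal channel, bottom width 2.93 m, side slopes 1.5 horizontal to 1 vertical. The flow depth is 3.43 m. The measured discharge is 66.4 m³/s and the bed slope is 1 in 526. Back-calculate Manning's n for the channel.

With bottom width b = 2.93 m and side slope z = 1.5: A = (b + zy)y = (2.93 + 1.5×3.43)×3.43 = 27.7 m²; P = b + 2y√(1+z²) = 2.93 + 2×3.43×1.803 = 15.3 m.
Hydraulic radius R = A/P = 27.7/15.3 = 1.811 m.
Rearranging Manning's equation: n = (1/Q) A R^(2/3) S^(1/2) = (1/66.4) × 27.7 × 1.811^(2/3) × √0.001901 = 0.027.

n = 0.027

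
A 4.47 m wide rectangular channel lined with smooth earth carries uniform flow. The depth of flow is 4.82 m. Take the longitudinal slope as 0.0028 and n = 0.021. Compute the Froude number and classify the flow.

Flow area A = b·y = 4.47 × 4.82 = 21.55 m². Wetted perimeter P = b + 2y = 4.47 + 2×4.82 = 14.11 m.
Hydraulic radius R = A/P = 21.55/14.11 = 1.527 m.
V = (1/n) R^(2/3) √S = (1/0.021) × 1.527^(2/3) × √0.0028 = 3.341 m/s. Hydraulic depth D_h = A/T = 21.55/4.47 = 4.82 m.
Froude number Fr = V/√(g·D_h) = 3.341/√(9.81×4.82) = 0.486, which is less than 1, so the flow is subcritical.

subcritical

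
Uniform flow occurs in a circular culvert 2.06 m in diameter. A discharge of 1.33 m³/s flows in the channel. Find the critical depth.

At critical depth, Q² T / (g A³) = 1, i.e. A³/T = Q²/g = 1.33²/9.81 = 0.1803.
Trying y = 0.662 m: A³/T = 0.4111 — too large.
Trying y = 0.468 m: A³/T = 0.1068 — too small.
Trying y = 0.535 m: A³/T = 0.1799 — ≈ 0.1803.

y_c = 0.535 m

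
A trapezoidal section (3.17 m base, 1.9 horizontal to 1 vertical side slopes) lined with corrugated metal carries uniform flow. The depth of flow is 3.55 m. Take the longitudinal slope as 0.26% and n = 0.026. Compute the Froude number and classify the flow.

With bottom width b = 3.17 m and side slope z = 1.9: A = (b + zy)y = (3.17 + 1.9×3.55)×3.55 = 35.2 m²; P = b + 2y√(1+z²) = 3.17 + 2×3.55×2.147 = 18.41 m.
Hydraulic radius R = A/P = 35.2/18.41 = 1.911 m.
V = (1/n) R^(2/3) √S = (1/0.026) × 1.911^(2/3) × √0.0026 = 3.021 m/s. Hydraulic depth D_h = A/T = 35.2/16.66 = 2.113 m.
Froude number Fr = V/√(g·D_h) = 3.021/√(9.81×2.113) = 0.663, which is less than 1, so the flow is subcritical.

subcritical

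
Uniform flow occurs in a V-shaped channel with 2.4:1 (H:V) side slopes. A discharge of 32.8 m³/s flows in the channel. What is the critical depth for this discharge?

y_c = 2.07 m

At critical depth, Q² T / (g A³) = 1, i.e. A³/T = Q²/g = 32.8²/9.81 = 109.7.
At y = 2.39 m: A³/T = 224.6 — high.
At y = 2.07 m: A³/T = 109.5 — close enough.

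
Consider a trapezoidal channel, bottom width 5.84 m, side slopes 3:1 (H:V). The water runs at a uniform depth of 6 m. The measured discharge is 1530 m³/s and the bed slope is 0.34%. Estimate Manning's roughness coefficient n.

With bottom width b = 5.84 m and side slope z = 3: A = (b + zy)y = (5.84 + 3×6)×6 = 143 m²; P = b + 2y√(1+z²) = 5.84 + 2×6×3.162 = 43.79 m.
Hydraulic radius R = A/P = 143/43.79 = 3.267 m.
Rearranging Manning's equation: n = (1/Q) A R^(2/3) S^(1/2) = (1/1530) × 143 × 3.267^(2/3) × √0.0034 = 0.012.

n = 0.012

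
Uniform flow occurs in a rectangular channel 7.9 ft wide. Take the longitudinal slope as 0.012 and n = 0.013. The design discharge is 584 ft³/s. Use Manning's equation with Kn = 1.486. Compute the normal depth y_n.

Manning's equation rearranged: A R^(2/3) = nQ / (1.486·√S) = 0.013 × 584 / (1.486 × √0.012) = 46.64.
Trying y = 4.19 ft: A R^(2/3) = 53.12 — high.
Trying y = 3.25 ft: A R^(2/3) = 37.75 — low.
Trying y = 3.8 ft: A R^(2/3) = 46.64 — close enough.

y_n = 3.8 ft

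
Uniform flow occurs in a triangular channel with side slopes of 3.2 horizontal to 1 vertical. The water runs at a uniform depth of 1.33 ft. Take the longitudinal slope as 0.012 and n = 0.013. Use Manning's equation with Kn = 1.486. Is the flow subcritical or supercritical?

For a triangular section with side slope z = 3.2: A = zy² = 3.2×1.33² = 5.66 ft²; P = 2y√(1+z²) = 2×1.33×3.353 = 8.918 ft.
Hydraulic radius R = A/P = 5.66/8.918 = 0.6347 ft.
V = (1.486/n) R^(2/3) √S = (1.486/0.013) × 0.6347^(2/3) × √0.012 = 9.248 ft/s. Hydraulic depth D_h = A/T = 5.66/8.512 = 0.665 ft.
Froude number Fr = V/√(g·D_h) = 9.248/√(32.2×0.665) = 2, which is greater than 1, so the flow is supercritical.

supercritical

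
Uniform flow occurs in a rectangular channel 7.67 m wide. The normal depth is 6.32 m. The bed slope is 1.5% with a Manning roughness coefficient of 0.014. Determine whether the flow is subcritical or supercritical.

supercritical

Flow area A = b·y = 7.67 × 6.32 = 48.47 m². Wetted perimeter P = b + 2y = 7.67 + 2×6.32 = 20.31 m.
Hydraulic radius R = A/P = 48.47/20.31 = 2.387 m.
V = (1/n) R^(2/3) √S = (1/0.014) × 2.387^(2/3) × √0.015 = 15.62 m/s. Hydraulic depth D_h = A/T = 48.47/7.67 = 6.32 m.
Froude number Fr = V/√(g·D_h) = 15.62/√(9.81×6.32) = 1.98, which is greater than 1, so the flow is supercritical.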